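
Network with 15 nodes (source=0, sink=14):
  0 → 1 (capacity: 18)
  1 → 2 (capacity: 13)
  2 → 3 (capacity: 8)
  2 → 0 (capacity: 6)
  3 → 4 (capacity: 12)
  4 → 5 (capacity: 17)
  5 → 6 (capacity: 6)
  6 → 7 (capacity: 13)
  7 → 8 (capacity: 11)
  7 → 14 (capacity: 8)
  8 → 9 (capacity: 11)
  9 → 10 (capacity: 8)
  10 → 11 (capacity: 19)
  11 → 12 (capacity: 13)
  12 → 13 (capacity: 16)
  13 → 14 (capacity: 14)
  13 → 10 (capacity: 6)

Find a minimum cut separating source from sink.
Min cut value = 6, edges: (5,6)

Min cut value: 6
Partition: S = [0, 1, 2, 3, 4, 5], T = [6, 7, 8, 9, 10, 11, 12, 13, 14]
Cut edges: (5,6)

By max-flow min-cut theorem, max flow = min cut = 6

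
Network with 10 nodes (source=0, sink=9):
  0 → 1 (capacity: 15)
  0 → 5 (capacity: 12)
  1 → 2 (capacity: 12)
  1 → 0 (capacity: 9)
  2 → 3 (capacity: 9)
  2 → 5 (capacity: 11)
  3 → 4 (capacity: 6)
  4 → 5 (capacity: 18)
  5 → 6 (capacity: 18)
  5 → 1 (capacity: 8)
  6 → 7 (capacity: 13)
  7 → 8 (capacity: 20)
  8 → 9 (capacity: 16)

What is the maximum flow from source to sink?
Maximum flow = 13

Max flow: 13

Flow assignment:
  0 → 1: 12/15
  0 → 5: 1/12
  1 → 2: 12/12
  2 → 3: 1/9
  2 → 5: 11/11
  3 → 4: 1/6
  4 → 5: 1/18
  5 → 6: 13/18
  6 → 7: 13/13
  7 → 8: 13/20
  8 → 9: 13/16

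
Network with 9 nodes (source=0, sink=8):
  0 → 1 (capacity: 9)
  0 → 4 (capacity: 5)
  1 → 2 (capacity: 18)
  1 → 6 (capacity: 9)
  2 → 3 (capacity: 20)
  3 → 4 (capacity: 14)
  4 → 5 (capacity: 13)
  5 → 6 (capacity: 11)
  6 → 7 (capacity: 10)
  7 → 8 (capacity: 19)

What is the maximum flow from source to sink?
Maximum flow = 10

Max flow: 10

Flow assignment:
  0 → 1: 5/9
  0 → 4: 5/5
  1 → 6: 5/9
  4 → 5: 5/13
  5 → 6: 5/11
  6 → 7: 10/10
  7 → 8: 10/19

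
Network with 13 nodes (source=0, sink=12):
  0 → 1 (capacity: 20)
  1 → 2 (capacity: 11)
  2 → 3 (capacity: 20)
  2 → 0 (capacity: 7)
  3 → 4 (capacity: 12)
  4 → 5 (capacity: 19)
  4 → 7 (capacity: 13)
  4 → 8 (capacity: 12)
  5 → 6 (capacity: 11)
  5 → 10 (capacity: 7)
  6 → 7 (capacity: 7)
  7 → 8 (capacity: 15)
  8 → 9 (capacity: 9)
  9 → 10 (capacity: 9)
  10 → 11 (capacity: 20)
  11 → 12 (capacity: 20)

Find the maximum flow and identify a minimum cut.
Max flow = 11, Min cut edges: (1,2)

Maximum flow: 11
Minimum cut: (1,2)
Partition: S = [0, 1], T = [2, 3, 4, 5, 6, 7, 8, 9, 10, 11, 12]

Max-flow min-cut theorem verified: both equal 11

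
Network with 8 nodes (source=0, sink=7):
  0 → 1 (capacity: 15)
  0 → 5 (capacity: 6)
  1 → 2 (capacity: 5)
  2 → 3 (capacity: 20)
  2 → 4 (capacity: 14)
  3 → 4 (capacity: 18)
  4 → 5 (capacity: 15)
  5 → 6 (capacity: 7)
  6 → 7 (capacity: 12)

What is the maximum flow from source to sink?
Maximum flow = 7

Max flow: 7

Flow assignment:
  0 → 1: 5/15
  0 → 5: 2/6
  1 → 2: 5/5
  2 → 4: 5/14
  4 → 5: 5/15
  5 → 6: 7/7
  6 → 7: 7/12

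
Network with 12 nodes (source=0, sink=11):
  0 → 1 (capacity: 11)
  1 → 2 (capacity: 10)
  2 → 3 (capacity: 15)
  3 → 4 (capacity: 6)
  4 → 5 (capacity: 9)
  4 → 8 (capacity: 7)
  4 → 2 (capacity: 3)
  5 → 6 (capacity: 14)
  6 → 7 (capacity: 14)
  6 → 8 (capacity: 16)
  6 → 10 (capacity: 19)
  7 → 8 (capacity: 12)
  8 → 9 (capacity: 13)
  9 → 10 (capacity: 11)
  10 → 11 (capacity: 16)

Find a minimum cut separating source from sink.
Min cut value = 6, edges: (3,4)

Min cut value: 6
Partition: S = [0, 1, 2, 3], T = [4, 5, 6, 7, 8, 9, 10, 11]
Cut edges: (3,4)

By max-flow min-cut theorem, max flow = min cut = 6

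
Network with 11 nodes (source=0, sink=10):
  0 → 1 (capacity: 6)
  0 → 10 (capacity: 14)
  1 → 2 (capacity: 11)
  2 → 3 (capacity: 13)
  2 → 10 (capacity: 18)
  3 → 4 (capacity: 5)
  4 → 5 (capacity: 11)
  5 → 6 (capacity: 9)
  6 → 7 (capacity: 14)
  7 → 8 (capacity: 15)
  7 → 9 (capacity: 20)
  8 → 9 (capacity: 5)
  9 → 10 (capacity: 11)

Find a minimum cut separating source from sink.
Min cut value = 20, edges: (0,1), (0,10)

Min cut value: 20
Partition: S = [0], T = [1, 2, 3, 4, 5, 6, 7, 8, 9, 10]
Cut edges: (0,1), (0,10)

By max-flow min-cut theorem, max flow = min cut = 20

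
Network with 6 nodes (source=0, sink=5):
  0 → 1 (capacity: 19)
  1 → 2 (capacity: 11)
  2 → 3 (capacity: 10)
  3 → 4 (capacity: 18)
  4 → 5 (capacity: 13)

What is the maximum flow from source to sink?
Maximum flow = 10

Max flow: 10

Flow assignment:
  0 → 1: 10/19
  1 → 2: 10/11
  2 → 3: 10/10
  3 → 4: 10/18
  4 → 5: 10/13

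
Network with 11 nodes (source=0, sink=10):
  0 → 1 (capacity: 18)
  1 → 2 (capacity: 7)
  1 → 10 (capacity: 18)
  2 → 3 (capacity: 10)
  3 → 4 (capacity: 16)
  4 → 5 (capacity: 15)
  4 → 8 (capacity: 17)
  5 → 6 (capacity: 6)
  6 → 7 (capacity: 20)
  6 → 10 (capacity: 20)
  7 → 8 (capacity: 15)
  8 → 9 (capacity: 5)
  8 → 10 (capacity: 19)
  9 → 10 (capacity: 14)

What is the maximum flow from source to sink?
Maximum flow = 18

Max flow: 18

Flow assignment:
  0 → 1: 18/18
  1 → 10: 18/18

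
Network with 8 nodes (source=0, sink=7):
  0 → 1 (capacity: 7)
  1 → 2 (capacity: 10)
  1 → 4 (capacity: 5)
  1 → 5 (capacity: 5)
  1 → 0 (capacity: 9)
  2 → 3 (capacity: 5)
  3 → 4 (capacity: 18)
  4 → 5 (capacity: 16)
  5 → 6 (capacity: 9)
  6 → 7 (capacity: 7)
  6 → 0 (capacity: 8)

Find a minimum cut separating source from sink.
Min cut value = 7, edges: (6,7)

Min cut value: 7
Partition: S = [0, 1, 2, 3, 4, 5, 6], T = [7]
Cut edges: (6,7)

By max-flow min-cut theorem, max flow = min cut = 7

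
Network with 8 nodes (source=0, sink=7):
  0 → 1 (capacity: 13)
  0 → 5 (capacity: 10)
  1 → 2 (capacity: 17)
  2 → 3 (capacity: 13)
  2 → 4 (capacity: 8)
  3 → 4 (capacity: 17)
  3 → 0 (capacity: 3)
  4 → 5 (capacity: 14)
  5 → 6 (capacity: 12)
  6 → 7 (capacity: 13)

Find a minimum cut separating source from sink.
Min cut value = 12, edges: (5,6)

Min cut value: 12
Partition: S = [0, 1, 2, 3, 4, 5], T = [6, 7]
Cut edges: (5,6)

By max-flow min-cut theorem, max flow = min cut = 12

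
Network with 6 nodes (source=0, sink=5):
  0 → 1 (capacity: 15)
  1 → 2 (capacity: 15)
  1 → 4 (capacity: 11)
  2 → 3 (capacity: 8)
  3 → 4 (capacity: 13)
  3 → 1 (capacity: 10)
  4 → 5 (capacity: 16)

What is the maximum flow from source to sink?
Maximum flow = 15

Max flow: 15

Flow assignment:
  0 → 1: 15/15
  1 → 2: 4/15
  1 → 4: 11/11
  2 → 3: 4/8
  3 → 4: 4/13
  4 → 5: 15/16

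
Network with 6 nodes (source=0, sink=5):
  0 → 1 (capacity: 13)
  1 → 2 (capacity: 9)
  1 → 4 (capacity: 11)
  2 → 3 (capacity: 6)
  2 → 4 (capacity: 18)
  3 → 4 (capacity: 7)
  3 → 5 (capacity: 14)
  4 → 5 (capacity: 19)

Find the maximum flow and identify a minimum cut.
Max flow = 13, Min cut edges: (0,1)

Maximum flow: 13
Minimum cut: (0,1)
Partition: S = [0], T = [1, 2, 3, 4, 5]

Max-flow min-cut theorem verified: both equal 13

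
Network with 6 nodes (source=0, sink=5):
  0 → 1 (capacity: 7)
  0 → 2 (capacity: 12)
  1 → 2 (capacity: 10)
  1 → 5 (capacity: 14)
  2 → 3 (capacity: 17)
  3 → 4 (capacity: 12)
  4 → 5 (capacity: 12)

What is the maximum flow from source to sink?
Maximum flow = 19

Max flow: 19

Flow assignment:
  0 → 1: 7/7
  0 → 2: 12/12
  1 → 5: 7/14
  2 → 3: 12/17
  3 → 4: 12/12
  4 → 5: 12/12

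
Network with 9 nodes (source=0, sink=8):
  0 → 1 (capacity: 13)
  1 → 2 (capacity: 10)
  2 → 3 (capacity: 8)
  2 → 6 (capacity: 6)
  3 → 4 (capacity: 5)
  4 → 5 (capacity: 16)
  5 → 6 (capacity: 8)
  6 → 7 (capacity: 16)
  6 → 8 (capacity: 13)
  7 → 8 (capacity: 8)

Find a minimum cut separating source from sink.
Min cut value = 10, edges: (1,2)

Min cut value: 10
Partition: S = [0, 1], T = [2, 3, 4, 5, 6, 7, 8]
Cut edges: (1,2)

By max-flow min-cut theorem, max flow = min cut = 10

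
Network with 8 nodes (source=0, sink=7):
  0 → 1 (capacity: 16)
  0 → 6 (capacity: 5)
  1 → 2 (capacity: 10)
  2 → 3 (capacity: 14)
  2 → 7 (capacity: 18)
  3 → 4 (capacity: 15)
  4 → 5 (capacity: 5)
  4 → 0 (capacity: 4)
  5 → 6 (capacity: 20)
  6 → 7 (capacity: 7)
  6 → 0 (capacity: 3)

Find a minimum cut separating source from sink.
Min cut value = 15, edges: (0,6), (1,2)

Min cut value: 15
Partition: S = [0, 1], T = [2, 3, 4, 5, 6, 7]
Cut edges: (0,6), (1,2)

By max-flow min-cut theorem, max flow = min cut = 15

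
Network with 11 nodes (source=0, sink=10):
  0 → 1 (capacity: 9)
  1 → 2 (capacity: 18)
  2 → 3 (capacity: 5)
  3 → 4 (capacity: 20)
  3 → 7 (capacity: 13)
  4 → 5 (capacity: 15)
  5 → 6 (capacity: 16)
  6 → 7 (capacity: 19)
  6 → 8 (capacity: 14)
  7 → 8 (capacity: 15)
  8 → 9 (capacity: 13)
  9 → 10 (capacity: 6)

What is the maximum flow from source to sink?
Maximum flow = 5

Max flow: 5

Flow assignment:
  0 → 1: 5/9
  1 → 2: 5/18
  2 → 3: 5/5
  3 → 7: 5/13
  7 → 8: 5/15
  8 → 9: 5/13
  9 → 10: 5/6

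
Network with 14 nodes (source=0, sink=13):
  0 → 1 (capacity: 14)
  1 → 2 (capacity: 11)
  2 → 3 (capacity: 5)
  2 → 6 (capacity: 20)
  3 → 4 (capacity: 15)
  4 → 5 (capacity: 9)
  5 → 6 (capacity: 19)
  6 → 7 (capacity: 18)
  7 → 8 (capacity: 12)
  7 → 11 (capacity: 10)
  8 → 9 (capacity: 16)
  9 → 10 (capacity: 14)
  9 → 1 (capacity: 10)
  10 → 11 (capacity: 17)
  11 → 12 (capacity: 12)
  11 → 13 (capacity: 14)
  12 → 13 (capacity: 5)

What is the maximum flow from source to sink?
Maximum flow = 11

Max flow: 11

Flow assignment:
  0 → 1: 11/14
  1 → 2: 11/11
  2 → 6: 11/20
  6 → 7: 11/18
  7 → 8: 1/12
  7 → 11: 10/10
  8 → 9: 1/16
  9 → 10: 1/14
  10 → 11: 1/17
  11 → 13: 11/14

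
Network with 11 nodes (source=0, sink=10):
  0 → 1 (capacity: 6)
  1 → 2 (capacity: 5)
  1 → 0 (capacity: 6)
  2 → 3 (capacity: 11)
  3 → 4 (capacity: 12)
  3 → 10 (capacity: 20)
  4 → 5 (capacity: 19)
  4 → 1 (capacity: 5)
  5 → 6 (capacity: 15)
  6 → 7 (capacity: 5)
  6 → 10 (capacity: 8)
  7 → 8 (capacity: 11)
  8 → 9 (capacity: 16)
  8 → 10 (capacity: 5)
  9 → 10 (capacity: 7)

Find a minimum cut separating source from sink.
Min cut value = 5, edges: (1,2)

Min cut value: 5
Partition: S = [0, 1], T = [2, 3, 4, 5, 6, 7, 8, 9, 10]
Cut edges: (1,2)

By max-flow min-cut theorem, max flow = min cut = 5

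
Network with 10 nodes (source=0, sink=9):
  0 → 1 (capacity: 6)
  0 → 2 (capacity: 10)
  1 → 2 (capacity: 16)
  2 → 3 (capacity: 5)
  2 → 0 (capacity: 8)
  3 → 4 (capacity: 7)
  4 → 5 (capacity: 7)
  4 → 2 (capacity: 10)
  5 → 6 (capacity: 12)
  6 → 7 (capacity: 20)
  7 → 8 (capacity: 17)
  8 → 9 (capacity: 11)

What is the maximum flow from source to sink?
Maximum flow = 5

Max flow: 5

Flow assignment:
  0 → 1: 6/6
  1 → 2: 6/16
  2 → 3: 5/5
  2 → 0: 1/8
  3 → 4: 5/7
  4 → 5: 5/7
  5 → 6: 5/12
  6 → 7: 5/20
  7 → 8: 5/17
  8 → 9: 5/11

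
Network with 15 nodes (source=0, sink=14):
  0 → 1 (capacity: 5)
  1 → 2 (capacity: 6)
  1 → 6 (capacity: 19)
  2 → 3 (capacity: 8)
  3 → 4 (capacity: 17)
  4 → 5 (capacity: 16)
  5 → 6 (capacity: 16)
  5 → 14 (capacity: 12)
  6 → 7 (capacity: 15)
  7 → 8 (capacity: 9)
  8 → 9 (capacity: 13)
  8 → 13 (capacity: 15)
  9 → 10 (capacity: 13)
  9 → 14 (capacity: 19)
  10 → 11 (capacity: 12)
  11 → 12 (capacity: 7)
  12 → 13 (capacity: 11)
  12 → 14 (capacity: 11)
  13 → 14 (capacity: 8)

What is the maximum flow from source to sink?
Maximum flow = 5

Max flow: 5

Flow assignment:
  0 → 1: 5/5
  1 → 2: 5/6
  2 → 3: 5/8
  3 → 4: 5/17
  4 → 5: 5/16
  5 → 14: 5/12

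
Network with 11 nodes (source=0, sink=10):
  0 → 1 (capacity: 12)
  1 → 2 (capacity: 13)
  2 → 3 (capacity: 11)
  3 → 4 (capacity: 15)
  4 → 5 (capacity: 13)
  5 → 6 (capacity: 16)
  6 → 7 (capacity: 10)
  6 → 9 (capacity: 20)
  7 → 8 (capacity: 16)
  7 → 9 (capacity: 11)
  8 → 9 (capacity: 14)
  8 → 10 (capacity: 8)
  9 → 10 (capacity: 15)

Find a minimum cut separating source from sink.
Min cut value = 11, edges: (2,3)

Min cut value: 11
Partition: S = [0, 1, 2], T = [3, 4, 5, 6, 7, 8, 9, 10]
Cut edges: (2,3)

By max-flow min-cut theorem, max flow = min cut = 11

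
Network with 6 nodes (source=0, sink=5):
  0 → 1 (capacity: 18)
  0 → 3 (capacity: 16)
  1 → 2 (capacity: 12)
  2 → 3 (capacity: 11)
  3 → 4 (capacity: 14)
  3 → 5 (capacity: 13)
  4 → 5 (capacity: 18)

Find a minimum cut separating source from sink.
Min cut value = 27, edges: (3,4), (3,5)

Min cut value: 27
Partition: S = [0, 1, 2, 3], T = [4, 5]
Cut edges: (3,4), (3,5)

By max-flow min-cut theorem, max flow = min cut = 27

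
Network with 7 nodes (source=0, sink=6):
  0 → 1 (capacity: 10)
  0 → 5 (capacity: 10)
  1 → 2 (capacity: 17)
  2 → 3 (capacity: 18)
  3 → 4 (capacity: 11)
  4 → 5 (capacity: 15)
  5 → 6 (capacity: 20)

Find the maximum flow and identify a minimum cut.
Max flow = 20, Min cut edges: (5,6)

Maximum flow: 20
Minimum cut: (5,6)
Partition: S = [0, 1, 2, 3, 4, 5], T = [6]

Max-flow min-cut theorem verified: both equal 20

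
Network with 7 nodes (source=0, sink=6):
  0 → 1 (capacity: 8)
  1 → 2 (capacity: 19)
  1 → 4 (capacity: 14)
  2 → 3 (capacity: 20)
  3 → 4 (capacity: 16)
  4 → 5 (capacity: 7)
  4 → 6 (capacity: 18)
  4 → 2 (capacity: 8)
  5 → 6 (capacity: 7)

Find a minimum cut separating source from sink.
Min cut value = 8, edges: (0,1)

Min cut value: 8
Partition: S = [0], T = [1, 2, 3, 4, 5, 6]
Cut edges: (0,1)

By max-flow min-cut theorem, max flow = min cut = 8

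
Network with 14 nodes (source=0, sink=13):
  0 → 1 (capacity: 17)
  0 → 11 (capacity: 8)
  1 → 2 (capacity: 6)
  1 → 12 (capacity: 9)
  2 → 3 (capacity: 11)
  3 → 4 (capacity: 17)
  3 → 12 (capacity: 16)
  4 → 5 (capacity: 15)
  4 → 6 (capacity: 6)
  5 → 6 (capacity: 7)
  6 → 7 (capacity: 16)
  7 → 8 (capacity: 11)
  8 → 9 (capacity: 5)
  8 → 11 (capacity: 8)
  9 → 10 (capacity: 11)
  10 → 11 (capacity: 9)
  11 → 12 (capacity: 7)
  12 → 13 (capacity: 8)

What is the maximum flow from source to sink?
Maximum flow = 8

Max flow: 8

Flow assignment:
  0 → 1: 6/17
  0 → 11: 2/8
  1 → 2: 6/6
  2 → 3: 6/11
  3 → 12: 6/16
  11 → 12: 2/7
  12 → 13: 8/8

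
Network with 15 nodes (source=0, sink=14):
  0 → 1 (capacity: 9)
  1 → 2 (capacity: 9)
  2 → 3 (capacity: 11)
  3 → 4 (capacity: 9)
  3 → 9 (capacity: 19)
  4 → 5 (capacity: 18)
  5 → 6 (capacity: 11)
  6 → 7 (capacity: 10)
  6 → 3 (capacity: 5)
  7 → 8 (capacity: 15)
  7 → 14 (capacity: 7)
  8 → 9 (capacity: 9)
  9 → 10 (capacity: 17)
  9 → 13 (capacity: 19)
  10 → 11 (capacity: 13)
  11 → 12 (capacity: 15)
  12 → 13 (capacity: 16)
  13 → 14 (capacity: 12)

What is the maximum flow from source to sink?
Maximum flow = 9

Max flow: 9

Flow assignment:
  0 → 1: 9/9
  1 → 2: 9/9
  2 → 3: 9/11
  3 → 9: 9/19
  9 → 13: 9/19
  13 → 14: 9/12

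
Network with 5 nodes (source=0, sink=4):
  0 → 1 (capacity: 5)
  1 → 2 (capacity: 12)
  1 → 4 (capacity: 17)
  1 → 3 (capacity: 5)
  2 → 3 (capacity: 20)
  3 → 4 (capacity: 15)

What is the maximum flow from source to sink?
Maximum flow = 5

Max flow: 5

Flow assignment:
  0 → 1: 5/5
  1 → 4: 5/17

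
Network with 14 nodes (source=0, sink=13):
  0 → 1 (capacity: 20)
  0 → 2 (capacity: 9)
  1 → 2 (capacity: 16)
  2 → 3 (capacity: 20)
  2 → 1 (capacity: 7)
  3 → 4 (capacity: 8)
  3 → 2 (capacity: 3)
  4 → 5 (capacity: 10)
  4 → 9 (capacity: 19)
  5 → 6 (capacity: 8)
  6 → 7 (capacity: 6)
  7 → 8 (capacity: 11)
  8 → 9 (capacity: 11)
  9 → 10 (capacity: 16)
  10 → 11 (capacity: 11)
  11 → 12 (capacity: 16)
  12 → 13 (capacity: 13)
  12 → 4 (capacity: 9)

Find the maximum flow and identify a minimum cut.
Max flow = 8, Min cut edges: (3,4)

Maximum flow: 8
Minimum cut: (3,4)
Partition: S = [0, 1, 2, 3], T = [4, 5, 6, 7, 8, 9, 10, 11, 12, 13]

Max-flow min-cut theorem verified: both equal 8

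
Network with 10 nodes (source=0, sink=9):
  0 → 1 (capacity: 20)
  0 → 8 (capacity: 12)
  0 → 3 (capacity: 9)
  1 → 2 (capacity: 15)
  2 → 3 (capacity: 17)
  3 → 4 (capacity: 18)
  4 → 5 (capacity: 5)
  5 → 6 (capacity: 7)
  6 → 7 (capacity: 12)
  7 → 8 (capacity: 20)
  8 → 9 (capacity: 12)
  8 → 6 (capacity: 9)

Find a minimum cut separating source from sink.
Min cut value = 12, edges: (8,9)

Min cut value: 12
Partition: S = [0, 1, 2, 3, 4, 5, 6, 7, 8], T = [9]
Cut edges: (8,9)

By max-flow min-cut theorem, max flow = min cut = 12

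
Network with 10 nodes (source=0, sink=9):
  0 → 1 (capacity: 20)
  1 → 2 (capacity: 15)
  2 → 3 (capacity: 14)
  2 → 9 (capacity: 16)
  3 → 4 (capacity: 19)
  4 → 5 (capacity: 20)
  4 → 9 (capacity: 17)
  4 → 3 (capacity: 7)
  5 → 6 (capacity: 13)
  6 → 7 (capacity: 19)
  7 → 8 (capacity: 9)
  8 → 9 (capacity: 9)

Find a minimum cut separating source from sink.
Min cut value = 15, edges: (1,2)

Min cut value: 15
Partition: S = [0, 1], T = [2, 3, 4, 5, 6, 7, 8, 9]
Cut edges: (1,2)

By max-flow min-cut theorem, max flow = min cut = 15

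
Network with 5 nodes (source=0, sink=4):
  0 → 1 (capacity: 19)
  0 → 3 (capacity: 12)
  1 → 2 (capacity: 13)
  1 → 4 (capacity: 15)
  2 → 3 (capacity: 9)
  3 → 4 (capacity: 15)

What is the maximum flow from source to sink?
Maximum flow = 30

Max flow: 30

Flow assignment:
  0 → 1: 19/19
  0 → 3: 11/12
  1 → 2: 4/13
  1 → 4: 15/15
  2 → 3: 4/9
  3 → 4: 15/15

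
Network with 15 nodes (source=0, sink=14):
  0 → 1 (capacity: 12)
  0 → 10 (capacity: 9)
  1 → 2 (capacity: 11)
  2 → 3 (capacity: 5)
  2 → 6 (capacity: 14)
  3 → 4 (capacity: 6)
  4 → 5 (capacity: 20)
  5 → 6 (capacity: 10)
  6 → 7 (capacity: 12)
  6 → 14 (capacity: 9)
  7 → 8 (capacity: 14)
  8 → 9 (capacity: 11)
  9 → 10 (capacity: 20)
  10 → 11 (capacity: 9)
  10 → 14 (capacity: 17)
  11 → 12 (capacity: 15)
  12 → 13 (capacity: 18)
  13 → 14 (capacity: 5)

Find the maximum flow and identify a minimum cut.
Max flow = 20, Min cut edges: (0,10), (1,2)

Maximum flow: 20
Minimum cut: (0,10), (1,2)
Partition: S = [0, 1], T = [2, 3, 4, 5, 6, 7, 8, 9, 10, 11, 12, 13, 14]

Max-flow min-cut theorem verified: both equal 20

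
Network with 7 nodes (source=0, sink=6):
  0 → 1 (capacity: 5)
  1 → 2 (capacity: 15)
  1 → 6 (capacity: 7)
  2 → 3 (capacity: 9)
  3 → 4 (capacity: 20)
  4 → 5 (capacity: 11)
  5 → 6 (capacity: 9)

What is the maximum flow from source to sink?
Maximum flow = 5

Max flow: 5

Flow assignment:
  0 → 1: 5/5
  1 → 6: 5/7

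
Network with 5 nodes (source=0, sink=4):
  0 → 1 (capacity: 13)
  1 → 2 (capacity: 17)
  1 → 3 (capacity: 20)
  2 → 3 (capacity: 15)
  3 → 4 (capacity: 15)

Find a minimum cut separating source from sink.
Min cut value = 13, edges: (0,1)

Min cut value: 13
Partition: S = [0], T = [1, 2, 3, 4]
Cut edges: (0,1)

By max-flow min-cut theorem, max flow = min cut = 13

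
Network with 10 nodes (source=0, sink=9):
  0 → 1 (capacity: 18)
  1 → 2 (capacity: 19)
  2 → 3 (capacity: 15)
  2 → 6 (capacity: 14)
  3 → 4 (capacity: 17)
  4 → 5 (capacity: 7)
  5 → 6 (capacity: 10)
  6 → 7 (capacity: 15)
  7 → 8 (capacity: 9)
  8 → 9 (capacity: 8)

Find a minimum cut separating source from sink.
Min cut value = 8, edges: (8,9)

Min cut value: 8
Partition: S = [0, 1, 2, 3, 4, 5, 6, 7, 8], T = [9]
Cut edges: (8,9)

By max-flow min-cut theorem, max flow = min cut = 8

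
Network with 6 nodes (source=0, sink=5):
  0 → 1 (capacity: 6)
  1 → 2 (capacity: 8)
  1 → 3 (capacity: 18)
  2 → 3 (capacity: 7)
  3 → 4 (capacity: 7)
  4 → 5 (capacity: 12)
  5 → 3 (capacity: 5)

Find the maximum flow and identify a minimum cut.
Max flow = 6, Min cut edges: (0,1)

Maximum flow: 6
Minimum cut: (0,1)
Partition: S = [0], T = [1, 2, 3, 4, 5]

Max-flow min-cut theorem verified: both equal 6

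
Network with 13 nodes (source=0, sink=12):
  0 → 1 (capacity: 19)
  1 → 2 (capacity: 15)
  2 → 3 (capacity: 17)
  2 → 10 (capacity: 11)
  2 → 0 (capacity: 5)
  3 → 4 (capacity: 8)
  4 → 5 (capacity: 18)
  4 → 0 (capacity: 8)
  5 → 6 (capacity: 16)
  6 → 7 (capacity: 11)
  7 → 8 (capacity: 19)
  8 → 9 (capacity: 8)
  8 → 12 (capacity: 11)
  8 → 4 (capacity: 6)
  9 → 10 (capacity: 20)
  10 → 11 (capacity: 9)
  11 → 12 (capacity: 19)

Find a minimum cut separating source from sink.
Min cut value = 15, edges: (1,2)

Min cut value: 15
Partition: S = [0, 1], T = [2, 3, 4, 5, 6, 7, 8, 9, 10, 11, 12]
Cut edges: (1,2)

By max-flow min-cut theorem, max flow = min cut = 15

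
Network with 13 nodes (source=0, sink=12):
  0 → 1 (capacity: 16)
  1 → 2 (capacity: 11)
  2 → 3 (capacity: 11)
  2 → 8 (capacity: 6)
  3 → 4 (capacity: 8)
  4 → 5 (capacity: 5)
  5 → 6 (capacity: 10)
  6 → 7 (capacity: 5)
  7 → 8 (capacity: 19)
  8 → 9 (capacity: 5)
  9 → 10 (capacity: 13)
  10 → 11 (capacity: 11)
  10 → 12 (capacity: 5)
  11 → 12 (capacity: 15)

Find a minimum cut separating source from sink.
Min cut value = 5, edges: (8,9)

Min cut value: 5
Partition: S = [0, 1, 2, 3, 4, 5, 6, 7, 8], T = [9, 10, 11, 12]
Cut edges: (8,9)

By max-flow min-cut theorem, max flow = min cut = 5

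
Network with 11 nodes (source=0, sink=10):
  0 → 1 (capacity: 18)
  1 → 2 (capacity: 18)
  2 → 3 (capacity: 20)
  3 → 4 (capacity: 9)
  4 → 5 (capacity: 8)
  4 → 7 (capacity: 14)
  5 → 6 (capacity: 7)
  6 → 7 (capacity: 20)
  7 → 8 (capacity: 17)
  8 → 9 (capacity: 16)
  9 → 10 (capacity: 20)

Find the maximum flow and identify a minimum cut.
Max flow = 9, Min cut edges: (3,4)

Maximum flow: 9
Minimum cut: (3,4)
Partition: S = [0, 1, 2, 3], T = [4, 5, 6, 7, 8, 9, 10]

Max-flow min-cut theorem verified: both equal 9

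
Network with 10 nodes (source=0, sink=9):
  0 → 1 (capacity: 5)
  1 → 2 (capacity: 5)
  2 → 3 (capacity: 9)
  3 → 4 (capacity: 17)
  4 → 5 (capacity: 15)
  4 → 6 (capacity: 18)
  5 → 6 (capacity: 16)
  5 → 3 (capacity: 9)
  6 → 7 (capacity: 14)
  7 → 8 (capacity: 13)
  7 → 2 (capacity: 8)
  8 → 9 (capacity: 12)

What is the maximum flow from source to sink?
Maximum flow = 5

Max flow: 5

Flow assignment:
  0 → 1: 5/5
  1 → 2: 5/5
  2 → 3: 5/9
  3 → 4: 5/17
  4 → 6: 5/18
  6 → 7: 5/14
  7 → 8: 5/13
  8 → 9: 5/12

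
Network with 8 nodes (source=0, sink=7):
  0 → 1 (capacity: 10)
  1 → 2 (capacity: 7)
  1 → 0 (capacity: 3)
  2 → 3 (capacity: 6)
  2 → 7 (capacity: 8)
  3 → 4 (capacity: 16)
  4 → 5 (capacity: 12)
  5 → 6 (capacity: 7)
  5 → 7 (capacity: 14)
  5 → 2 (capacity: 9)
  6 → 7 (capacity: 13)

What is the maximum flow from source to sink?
Maximum flow = 7

Max flow: 7

Flow assignment:
  0 → 1: 7/10
  1 → 2: 7/7
  2 → 7: 7/8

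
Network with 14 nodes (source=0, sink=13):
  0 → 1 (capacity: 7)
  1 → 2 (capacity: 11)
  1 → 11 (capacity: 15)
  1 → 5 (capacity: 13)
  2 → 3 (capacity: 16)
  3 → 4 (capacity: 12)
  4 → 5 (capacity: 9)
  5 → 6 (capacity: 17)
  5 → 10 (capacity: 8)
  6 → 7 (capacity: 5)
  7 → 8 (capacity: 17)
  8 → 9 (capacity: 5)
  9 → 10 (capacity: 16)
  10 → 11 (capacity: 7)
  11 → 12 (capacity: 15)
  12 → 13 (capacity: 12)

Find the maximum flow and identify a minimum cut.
Max flow = 7, Min cut edges: (0,1)

Maximum flow: 7
Minimum cut: (0,1)
Partition: S = [0], T = [1, 2, 3, 4, 5, 6, 7, 8, 9, 10, 11, 12, 13]

Max-flow min-cut theorem verified: both equal 7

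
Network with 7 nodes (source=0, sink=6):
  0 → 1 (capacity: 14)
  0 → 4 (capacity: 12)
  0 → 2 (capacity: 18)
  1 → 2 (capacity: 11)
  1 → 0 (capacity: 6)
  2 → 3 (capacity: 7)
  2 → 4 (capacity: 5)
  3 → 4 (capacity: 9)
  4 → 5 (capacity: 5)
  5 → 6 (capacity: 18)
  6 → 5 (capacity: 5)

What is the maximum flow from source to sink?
Maximum flow = 5

Max flow: 5

Flow assignment:
  0 → 1: 5/14
  1 → 2: 5/11
  2 → 3: 5/7
  3 → 4: 5/9
  4 → 5: 5/5
  5 → 6: 5/18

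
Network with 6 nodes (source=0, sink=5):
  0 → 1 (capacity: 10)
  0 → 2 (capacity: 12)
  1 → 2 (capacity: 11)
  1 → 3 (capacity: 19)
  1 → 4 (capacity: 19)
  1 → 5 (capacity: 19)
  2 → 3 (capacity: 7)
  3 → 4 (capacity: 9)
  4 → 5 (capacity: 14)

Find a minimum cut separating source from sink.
Min cut value = 17, edges: (0,1), (2,3)

Min cut value: 17
Partition: S = [0, 2], T = [1, 3, 4, 5]
Cut edges: (0,1), (2,3)

By max-flow min-cut theorem, max flow = min cut = 17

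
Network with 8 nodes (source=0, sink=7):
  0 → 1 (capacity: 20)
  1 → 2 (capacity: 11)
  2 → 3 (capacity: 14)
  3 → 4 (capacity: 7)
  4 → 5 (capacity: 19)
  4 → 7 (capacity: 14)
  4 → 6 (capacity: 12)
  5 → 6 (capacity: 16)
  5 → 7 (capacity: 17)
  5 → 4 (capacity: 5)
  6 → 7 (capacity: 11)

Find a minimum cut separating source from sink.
Min cut value = 7, edges: (3,4)

Min cut value: 7
Partition: S = [0, 1, 2, 3], T = [4, 5, 6, 7]
Cut edges: (3,4)

By max-flow min-cut theorem, max flow = min cut = 7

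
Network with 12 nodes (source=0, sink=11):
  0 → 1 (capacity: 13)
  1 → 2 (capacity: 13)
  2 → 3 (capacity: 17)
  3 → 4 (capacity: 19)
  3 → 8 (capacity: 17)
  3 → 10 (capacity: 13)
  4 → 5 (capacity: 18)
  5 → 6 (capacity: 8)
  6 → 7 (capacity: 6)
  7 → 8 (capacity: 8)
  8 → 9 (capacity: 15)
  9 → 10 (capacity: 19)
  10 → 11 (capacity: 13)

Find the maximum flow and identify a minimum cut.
Max flow = 13, Min cut edges: (10,11)

Maximum flow: 13
Minimum cut: (10,11)
Partition: S = [0, 1, 2, 3, 4, 5, 6, 7, 8, 9, 10], T = [11]

Max-flow min-cut theorem verified: both equal 13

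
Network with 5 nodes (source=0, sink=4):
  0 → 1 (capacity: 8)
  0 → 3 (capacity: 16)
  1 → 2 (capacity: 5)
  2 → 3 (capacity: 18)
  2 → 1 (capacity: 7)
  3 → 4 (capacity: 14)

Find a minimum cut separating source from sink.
Min cut value = 14, edges: (3,4)

Min cut value: 14
Partition: S = [0, 1, 2, 3], T = [4]
Cut edges: (3,4)

By max-flow min-cut theorem, max flow = min cut = 14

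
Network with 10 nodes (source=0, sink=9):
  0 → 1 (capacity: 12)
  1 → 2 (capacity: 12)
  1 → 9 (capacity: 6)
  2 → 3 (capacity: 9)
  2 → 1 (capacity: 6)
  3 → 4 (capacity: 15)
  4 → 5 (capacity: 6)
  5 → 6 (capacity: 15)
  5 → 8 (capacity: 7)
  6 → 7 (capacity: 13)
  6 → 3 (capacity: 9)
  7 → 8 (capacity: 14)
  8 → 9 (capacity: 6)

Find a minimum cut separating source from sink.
Min cut value = 12, edges: (1,9), (8,9)

Min cut value: 12
Partition: S = [0, 1, 2, 3, 4, 5, 6, 7, 8], T = [9]
Cut edges: (1,9), (8,9)

By max-flow min-cut theorem, max flow = min cut = 12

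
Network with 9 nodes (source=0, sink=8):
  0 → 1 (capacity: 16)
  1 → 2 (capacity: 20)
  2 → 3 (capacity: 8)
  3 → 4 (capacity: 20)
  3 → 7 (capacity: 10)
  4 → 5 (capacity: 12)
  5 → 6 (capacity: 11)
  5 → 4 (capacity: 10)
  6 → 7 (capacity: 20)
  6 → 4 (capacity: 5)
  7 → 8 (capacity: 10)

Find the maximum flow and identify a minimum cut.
Max flow = 8, Min cut edges: (2,3)

Maximum flow: 8
Minimum cut: (2,3)
Partition: S = [0, 1, 2], T = [3, 4, 5, 6, 7, 8]

Max-flow min-cut theorem verified: both equal 8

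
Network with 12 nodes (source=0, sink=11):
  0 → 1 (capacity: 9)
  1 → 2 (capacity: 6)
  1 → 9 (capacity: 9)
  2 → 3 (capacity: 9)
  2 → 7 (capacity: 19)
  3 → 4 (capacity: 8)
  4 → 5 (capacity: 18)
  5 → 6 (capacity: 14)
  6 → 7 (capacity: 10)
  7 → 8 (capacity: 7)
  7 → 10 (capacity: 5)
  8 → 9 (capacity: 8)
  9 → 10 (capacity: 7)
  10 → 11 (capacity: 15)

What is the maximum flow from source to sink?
Maximum flow = 9

Max flow: 9

Flow assignment:
  0 → 1: 9/9
  1 → 2: 2/6
  1 → 9: 7/9
  2 → 7: 2/19
  7 → 10: 2/5
  9 → 10: 7/7
  10 → 11: 9/15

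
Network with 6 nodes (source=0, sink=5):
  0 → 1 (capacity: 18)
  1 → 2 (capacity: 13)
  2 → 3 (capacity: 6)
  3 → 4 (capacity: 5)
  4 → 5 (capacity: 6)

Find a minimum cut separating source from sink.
Min cut value = 5, edges: (3,4)

Min cut value: 5
Partition: S = [0, 1, 2, 3], T = [4, 5]
Cut edges: (3,4)

By max-flow min-cut theorem, max flow = min cut = 5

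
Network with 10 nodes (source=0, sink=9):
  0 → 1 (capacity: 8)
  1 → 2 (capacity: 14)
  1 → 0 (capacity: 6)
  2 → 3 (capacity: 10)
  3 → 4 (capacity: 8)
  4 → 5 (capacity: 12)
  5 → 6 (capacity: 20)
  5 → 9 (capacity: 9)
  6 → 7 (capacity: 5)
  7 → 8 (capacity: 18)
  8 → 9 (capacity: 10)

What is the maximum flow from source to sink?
Maximum flow = 8

Max flow: 8

Flow assignment:
  0 → 1: 8/8
  1 → 2: 8/14
  2 → 3: 8/10
  3 → 4: 8/8
  4 → 5: 8/12
  5 → 9: 8/9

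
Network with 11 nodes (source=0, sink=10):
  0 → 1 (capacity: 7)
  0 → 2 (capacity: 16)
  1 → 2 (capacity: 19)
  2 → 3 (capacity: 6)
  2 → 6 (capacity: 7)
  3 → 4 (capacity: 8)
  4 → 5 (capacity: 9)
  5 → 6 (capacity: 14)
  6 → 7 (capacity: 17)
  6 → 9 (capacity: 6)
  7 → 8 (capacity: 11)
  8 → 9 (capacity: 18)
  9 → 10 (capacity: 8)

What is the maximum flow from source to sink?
Maximum flow = 8

Max flow: 8

Flow assignment:
  0 → 2: 8/16
  2 → 3: 6/6
  2 → 6: 2/7
  3 → 4: 6/8
  4 → 5: 6/9
  5 → 6: 6/14
  6 → 7: 7/17
  6 → 9: 1/6
  7 → 8: 7/11
  8 → 9: 7/18
  9 → 10: 8/8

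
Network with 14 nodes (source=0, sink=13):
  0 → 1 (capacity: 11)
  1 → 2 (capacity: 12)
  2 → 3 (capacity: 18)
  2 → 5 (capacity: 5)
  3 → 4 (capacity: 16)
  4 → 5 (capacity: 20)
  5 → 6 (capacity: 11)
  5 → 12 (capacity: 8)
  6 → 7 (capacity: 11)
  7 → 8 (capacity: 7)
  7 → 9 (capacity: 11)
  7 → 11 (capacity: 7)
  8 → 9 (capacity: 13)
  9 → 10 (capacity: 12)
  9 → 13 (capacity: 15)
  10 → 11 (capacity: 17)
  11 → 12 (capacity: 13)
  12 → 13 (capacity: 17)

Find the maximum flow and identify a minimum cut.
Max flow = 11, Min cut edges: (0,1)

Maximum flow: 11
Minimum cut: (0,1)
Partition: S = [0], T = [1, 2, 3, 4, 5, 6, 7, 8, 9, 10, 11, 12, 13]

Max-flow min-cut theorem verified: both equal 11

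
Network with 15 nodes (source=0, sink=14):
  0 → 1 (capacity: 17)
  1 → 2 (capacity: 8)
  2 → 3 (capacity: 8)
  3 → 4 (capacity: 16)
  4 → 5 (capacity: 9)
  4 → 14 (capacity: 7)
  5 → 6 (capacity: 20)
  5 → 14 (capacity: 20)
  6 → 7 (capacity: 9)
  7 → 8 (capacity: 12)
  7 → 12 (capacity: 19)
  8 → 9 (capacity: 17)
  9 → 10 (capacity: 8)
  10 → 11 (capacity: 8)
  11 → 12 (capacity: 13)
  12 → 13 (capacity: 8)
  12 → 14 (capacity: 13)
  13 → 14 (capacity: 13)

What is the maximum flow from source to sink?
Maximum flow = 8

Max flow: 8

Flow assignment:
  0 → 1: 8/17
  1 → 2: 8/8
  2 → 3: 8/8
  3 → 4: 8/16
  4 → 5: 1/9
  4 → 14: 7/7
  5 → 14: 1/20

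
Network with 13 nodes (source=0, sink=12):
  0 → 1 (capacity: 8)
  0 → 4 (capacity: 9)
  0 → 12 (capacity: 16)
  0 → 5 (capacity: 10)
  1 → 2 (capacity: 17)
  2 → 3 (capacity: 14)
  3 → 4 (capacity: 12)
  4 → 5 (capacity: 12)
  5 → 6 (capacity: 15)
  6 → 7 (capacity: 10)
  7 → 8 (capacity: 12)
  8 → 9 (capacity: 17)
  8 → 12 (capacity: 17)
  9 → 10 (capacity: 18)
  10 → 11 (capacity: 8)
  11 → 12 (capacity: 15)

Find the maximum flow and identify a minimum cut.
Max flow = 26, Min cut edges: (0,12), (6,7)

Maximum flow: 26
Minimum cut: (0,12), (6,7)
Partition: S = [0, 1, 2, 3, 4, 5, 6], T = [7, 8, 9, 10, 11, 12]

Max-flow min-cut theorem verified: both equal 26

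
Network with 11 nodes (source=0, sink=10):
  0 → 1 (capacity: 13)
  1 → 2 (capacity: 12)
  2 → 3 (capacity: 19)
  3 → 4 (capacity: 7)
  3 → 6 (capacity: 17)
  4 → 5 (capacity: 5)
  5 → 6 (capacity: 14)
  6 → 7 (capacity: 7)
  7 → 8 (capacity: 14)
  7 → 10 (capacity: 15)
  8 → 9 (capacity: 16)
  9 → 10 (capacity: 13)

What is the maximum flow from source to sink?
Maximum flow = 7

Max flow: 7

Flow assignment:
  0 → 1: 7/13
  1 → 2: 7/12
  2 → 3: 7/19
  3 → 6: 7/17
  6 → 7: 7/7
  7 → 10: 7/15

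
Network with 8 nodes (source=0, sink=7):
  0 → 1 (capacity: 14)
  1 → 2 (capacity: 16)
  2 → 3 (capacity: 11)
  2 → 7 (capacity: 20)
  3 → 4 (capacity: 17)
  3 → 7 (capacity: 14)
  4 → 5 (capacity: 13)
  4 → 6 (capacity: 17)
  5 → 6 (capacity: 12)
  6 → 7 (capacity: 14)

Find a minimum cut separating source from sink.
Min cut value = 14, edges: (0,1)

Min cut value: 14
Partition: S = [0], T = [1, 2, 3, 4, 5, 6, 7]
Cut edges: (0,1)

By max-flow min-cut theorem, max flow = min cut = 14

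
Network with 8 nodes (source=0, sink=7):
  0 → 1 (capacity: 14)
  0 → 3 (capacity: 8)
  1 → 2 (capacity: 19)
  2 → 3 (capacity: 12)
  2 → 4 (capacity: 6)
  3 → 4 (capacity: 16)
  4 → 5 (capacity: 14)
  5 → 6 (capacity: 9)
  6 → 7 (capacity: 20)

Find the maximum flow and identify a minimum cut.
Max flow = 9, Min cut edges: (5,6)

Maximum flow: 9
Minimum cut: (5,6)
Partition: S = [0, 1, 2, 3, 4, 5], T = [6, 7]

Max-flow min-cut theorem verified: both equal 9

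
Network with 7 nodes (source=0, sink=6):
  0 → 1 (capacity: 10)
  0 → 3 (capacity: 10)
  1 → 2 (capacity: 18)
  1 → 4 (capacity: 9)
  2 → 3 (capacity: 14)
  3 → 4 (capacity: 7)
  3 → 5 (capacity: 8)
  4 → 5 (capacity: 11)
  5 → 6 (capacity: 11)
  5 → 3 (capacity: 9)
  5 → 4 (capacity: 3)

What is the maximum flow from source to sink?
Maximum flow = 11

Max flow: 11

Flow assignment:
  0 → 1: 10/10
  0 → 3: 1/10
  1 → 2: 1/18
  1 → 4: 9/9
  2 → 3: 1/14
  3 → 4: 2/7
  4 → 5: 11/11
  5 → 6: 11/11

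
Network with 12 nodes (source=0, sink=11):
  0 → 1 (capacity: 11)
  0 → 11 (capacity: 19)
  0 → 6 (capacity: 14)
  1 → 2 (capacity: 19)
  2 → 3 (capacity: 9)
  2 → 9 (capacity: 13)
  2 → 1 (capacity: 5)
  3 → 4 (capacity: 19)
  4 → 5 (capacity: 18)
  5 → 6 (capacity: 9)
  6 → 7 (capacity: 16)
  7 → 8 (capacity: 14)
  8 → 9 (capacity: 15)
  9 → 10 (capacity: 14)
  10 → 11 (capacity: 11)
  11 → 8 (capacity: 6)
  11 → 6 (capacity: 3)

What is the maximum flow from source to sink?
Maximum flow = 30

Max flow: 30

Flow assignment:
  0 → 11: 19/19
  0 → 6: 11/14
  6 → 7: 11/16
  7 → 8: 11/14
  8 → 9: 11/15
  9 → 10: 11/14
  10 → 11: 11/11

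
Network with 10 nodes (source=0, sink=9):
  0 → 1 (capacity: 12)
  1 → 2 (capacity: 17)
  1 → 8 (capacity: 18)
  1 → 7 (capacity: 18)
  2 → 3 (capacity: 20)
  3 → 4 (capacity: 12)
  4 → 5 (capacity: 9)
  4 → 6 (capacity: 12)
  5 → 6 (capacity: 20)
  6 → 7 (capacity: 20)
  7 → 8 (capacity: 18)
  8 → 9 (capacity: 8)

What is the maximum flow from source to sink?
Maximum flow = 8

Max flow: 8

Flow assignment:
  0 → 1: 8/12
  1 → 8: 8/18
  8 → 9: 8/8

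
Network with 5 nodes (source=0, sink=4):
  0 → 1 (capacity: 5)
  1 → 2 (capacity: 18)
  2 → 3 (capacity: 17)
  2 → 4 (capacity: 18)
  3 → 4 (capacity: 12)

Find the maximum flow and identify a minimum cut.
Max flow = 5, Min cut edges: (0,1)

Maximum flow: 5
Minimum cut: (0,1)
Partition: S = [0], T = [1, 2, 3, 4]

Max-flow min-cut theorem verified: both equal 5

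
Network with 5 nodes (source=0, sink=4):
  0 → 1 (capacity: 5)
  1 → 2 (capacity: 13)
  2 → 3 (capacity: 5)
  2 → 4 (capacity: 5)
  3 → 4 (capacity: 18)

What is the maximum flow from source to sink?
Maximum flow = 5

Max flow: 5

Flow assignment:
  0 → 1: 5/5
  1 → 2: 5/13
  2 → 4: 5/5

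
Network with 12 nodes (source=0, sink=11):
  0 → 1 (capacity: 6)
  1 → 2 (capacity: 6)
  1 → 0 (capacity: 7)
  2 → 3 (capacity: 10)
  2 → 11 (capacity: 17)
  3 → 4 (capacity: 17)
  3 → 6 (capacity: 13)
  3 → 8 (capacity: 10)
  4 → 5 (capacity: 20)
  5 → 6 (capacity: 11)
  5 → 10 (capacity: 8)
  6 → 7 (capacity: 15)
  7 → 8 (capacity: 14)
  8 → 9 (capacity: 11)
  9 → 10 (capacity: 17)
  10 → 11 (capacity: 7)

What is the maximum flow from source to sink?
Maximum flow = 6

Max flow: 6

Flow assignment:
  0 → 1: 6/6
  1 → 2: 6/6
  2 → 11: 6/17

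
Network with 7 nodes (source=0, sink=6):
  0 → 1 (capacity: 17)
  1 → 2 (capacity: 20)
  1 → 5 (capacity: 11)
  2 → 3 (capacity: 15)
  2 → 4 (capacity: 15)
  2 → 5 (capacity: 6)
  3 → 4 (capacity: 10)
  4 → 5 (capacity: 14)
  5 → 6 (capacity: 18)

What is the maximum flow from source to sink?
Maximum flow = 17

Max flow: 17

Flow assignment:
  0 → 1: 17/17
  1 → 2: 6/20
  1 → 5: 11/11
  2 → 5: 6/6
  5 → 6: 17/18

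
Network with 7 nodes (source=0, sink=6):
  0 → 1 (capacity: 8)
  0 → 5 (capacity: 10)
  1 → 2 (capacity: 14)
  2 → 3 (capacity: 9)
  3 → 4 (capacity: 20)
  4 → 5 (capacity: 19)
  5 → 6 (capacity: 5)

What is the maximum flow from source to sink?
Maximum flow = 5

Max flow: 5

Flow assignment:
  0 → 1: 5/8
  1 → 2: 5/14
  2 → 3: 5/9
  3 → 4: 5/20
  4 → 5: 5/19
  5 → 6: 5/5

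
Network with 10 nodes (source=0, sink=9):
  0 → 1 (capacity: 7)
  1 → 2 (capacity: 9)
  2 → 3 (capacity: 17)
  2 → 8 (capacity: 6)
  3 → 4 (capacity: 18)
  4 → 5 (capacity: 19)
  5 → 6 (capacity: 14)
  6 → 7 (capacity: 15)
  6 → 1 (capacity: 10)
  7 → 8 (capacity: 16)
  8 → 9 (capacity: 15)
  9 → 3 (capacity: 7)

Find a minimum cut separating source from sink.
Min cut value = 7, edges: (0,1)

Min cut value: 7
Partition: S = [0], T = [1, 2, 3, 4, 5, 6, 7, 8, 9]
Cut edges: (0,1)

By max-flow min-cut theorem, max flow = min cut = 7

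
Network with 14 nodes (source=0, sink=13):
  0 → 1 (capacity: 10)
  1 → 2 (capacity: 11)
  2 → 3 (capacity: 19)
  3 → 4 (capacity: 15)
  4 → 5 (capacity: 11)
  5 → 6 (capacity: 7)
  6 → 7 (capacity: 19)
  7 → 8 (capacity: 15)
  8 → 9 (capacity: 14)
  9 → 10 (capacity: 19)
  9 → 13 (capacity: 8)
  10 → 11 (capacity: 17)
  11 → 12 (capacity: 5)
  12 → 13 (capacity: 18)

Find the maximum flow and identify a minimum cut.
Max flow = 7, Min cut edges: (5,6)

Maximum flow: 7
Minimum cut: (5,6)
Partition: S = [0, 1, 2, 3, 4, 5], T = [6, 7, 8, 9, 10, 11, 12, 13]

Max-flow min-cut theorem verified: both equal 7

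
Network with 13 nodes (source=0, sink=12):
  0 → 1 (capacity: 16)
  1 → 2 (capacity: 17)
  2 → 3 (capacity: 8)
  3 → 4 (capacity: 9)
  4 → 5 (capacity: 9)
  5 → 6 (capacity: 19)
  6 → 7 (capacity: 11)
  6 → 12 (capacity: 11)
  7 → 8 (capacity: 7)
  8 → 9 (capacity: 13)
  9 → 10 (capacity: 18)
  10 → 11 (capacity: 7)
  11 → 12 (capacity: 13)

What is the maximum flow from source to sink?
Maximum flow = 8

Max flow: 8

Flow assignment:
  0 → 1: 8/16
  1 → 2: 8/17
  2 → 3: 8/8
  3 → 4: 8/9
  4 → 5: 8/9
  5 → 6: 8/19
  6 → 12: 8/11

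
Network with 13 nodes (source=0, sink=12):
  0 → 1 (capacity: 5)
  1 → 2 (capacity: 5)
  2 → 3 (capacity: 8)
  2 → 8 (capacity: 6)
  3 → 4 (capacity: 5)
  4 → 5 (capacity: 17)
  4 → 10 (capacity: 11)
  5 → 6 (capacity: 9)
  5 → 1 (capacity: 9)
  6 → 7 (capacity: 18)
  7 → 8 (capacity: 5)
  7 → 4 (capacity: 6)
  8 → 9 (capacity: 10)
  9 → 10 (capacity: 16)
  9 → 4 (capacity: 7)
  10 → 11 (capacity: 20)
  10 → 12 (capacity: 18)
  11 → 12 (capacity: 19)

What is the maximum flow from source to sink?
Maximum flow = 5

Max flow: 5

Flow assignment:
  0 → 1: 5/5
  1 → 2: 5/5
  2 → 3: 5/8
  3 → 4: 5/5
  4 → 10: 5/11
  10 → 12: 5/18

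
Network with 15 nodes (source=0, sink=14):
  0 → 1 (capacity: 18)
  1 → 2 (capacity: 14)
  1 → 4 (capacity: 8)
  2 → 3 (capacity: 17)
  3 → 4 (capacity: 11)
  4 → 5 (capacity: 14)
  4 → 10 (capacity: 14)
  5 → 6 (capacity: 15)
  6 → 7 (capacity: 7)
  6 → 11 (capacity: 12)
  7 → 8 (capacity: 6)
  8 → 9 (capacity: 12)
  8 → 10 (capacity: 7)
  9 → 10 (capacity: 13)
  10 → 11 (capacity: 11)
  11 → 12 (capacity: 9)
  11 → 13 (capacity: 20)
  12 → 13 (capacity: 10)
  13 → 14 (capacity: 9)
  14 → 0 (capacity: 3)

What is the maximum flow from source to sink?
Maximum flow = 9

Max flow: 9

Flow assignment:
  0 → 1: 9/18
  1 → 2: 9/14
  2 → 3: 9/17
  3 → 4: 9/11
  4 → 5: 7/14
  4 → 10: 2/14
  5 → 6: 7/15
  6 → 11: 7/12
  10 → 11: 2/11
  11 → 13: 9/20
  13 → 14: 9/9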